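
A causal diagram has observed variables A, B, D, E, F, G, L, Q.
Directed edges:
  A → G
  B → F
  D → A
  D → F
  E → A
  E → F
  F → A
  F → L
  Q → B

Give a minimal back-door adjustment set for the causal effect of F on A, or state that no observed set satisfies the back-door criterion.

F→A: minimal back-door set {D, E}.

desc(F)\{F}={A,G,L}; candidates ⊆ {B,D,E,Q}.
size 0: {}; under {} F still reaches {A,B,D,E,G,Q} ∋ A.
size 1: {B}, {D}, {E} …(+1); under {B} F still reaches {A,D,E,G} ∋ A.
{D,E}: F⊥A given {D,E} in G with F→· removed — back-door holds.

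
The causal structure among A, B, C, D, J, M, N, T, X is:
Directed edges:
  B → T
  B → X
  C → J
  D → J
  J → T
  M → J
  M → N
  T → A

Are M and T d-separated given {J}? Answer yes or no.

Yes — M ⊥ T | {J}.

Bayes-Ball from M | {J} reaches {C,D,N}.
T ∉ reach(M|{J}) ⇒ M ⊥ T | {J}.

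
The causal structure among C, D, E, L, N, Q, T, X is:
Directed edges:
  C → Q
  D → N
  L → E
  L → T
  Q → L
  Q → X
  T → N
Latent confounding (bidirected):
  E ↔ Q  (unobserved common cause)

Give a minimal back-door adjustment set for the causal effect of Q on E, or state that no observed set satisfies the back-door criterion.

Q→E: no observed back-door set.

desc(Q)\{Q}={E,L,N,T,X}; candidates ⊆ {C,D}.
Q↔E: latent back-door arc(s) into Q.
size 0: {}; under {} Q still reaches {C,E} ∋ E.
size 1: {C}, {D}; under {C} Q still reaches {E} ∋ E.
size 2: {C,D}; under {C,D} Q still reaches {E} ∋ E.
Q↔E cannot be blocked by any observed set — no back-door set.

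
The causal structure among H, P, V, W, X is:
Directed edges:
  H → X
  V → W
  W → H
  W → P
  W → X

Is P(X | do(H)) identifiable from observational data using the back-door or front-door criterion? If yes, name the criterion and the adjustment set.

P(X|do(H)): backdoor, adjust for {W}.

desc(H)\{H}={X}; candidates ⊆ {P,V,W}.
size 0: {}; under {} H still reaches {P,V,W,X} ∋ X.
{W}: H⊥X given {W} in G with H→· removed — back-door holds.
P(X|do(H)) = Σ_{W} P(X|H,W)·P(W).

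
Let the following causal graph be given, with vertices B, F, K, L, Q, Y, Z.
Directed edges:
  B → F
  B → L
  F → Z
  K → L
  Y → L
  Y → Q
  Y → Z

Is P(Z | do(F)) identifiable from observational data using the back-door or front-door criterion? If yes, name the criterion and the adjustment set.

P(Z|do(F)): backdoor, adjust for ∅.

desc(F)\{F}={Z}; candidates ⊆ {B,K,L,Q,Y}.
∅: F⊥Z given ∅ in G with F→· removed — back-door holds.
P(Z|do(F)) = P(Z|F) — no adjustment needed.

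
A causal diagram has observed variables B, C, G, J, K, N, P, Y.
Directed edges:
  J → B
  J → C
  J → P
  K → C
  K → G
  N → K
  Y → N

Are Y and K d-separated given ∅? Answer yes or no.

No — Y and K are d-connected given ∅.

Bayes-Ball from Y | ∅ reaches {C,G,K,N}.
K ∈ reach(Y|∅) ⇒ Y ⊥̸ K | ∅.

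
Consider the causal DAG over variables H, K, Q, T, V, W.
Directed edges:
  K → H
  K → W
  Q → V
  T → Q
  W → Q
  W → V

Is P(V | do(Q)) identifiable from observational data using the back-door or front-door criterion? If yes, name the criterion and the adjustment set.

P(V|do(Q)): backdoor, adjust for {W}.

desc(Q)\{Q}={V}; candidates ⊆ {H,K,T,W}.
size 0: {}; under {} Q still reaches {H,K,T,V,W} ∋ V.
{W}: Q⊥V given {W} in G with Q→· removed — back-door holds.
P(V|do(Q)) = Σ_{W} P(V|Q,W)·P(W).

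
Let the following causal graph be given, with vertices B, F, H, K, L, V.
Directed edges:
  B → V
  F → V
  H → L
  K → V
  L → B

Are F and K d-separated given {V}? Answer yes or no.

Bayes-Ball from F | {V} reaches {B,H,K,L}.
K ∈ reach(F|{V}) ⇒ F ⊥̸ K | {V}.

No — F and K are d-connected given {V}.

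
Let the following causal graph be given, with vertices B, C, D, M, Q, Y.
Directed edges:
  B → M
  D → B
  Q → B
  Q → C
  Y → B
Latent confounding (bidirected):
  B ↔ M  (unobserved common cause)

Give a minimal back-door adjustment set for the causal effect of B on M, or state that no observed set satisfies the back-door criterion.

desc(B)\{B}={M}; candidates ⊆ {C,D,Q,Y}.
B↔M: latent back-door arc(s) into B.
size 0: {}; under {} B still reaches {C,D,M,Q,Y} ∋ M.
size 1: {C}, {D}, {Q} …(+1); under {C} B still reaches {D,M,Q,Y} ∋ M.
size 2: {C,D}, {C,Q}, {C,Y} …(+3); under {C,D} B still reaches {M,Q,Y} ∋ M.
B↔M cannot be blocked by any observed set — no back-door set.

B→M: no observed back-door set.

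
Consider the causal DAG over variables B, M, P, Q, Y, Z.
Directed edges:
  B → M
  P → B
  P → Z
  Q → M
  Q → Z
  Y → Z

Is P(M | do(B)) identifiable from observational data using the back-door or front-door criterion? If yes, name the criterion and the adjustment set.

P(M|do(B)): backdoor, adjust for ∅.

desc(B)\{B}={M}; candidates ⊆ {P,Q,Y,Z}.
∅: B⊥M given ∅ in G with B→· removed — back-door holds.
P(M|do(B)) = P(M|B) — no adjustment needed.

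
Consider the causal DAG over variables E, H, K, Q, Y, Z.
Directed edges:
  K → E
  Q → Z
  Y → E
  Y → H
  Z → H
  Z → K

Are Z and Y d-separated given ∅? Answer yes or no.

Yes — Z ⊥ Y | ∅.

Bayes-Ball from Z | ∅ reaches {E,H,K,Q}.
Y ∉ reach(Z|∅) ⇒ Z ⊥ Y | ∅.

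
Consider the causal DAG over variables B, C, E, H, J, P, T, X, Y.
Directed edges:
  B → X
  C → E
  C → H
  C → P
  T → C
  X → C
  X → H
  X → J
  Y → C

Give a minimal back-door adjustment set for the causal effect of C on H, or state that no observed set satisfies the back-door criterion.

C→H: minimal back-door set {X}.

desc(C)\{C}={E,H,P}; candidates ⊆ {B,J,T,X,Y}.
size 0: {}; under {} C still reaches {B,H,J,T,X,Y} ∋ H.
{X}: C⊥H given {X} in G with C→· removed — back-door holds.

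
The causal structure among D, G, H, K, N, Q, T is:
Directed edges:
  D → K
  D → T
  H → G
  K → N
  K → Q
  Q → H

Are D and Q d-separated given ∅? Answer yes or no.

Bayes-Ball from D | ∅ reaches {G,H,K,N,Q,T}.
Q ∈ reach(D|∅) ⇒ D ⊥̸ Q | ∅.

No — D and Q are d-connected given ∅.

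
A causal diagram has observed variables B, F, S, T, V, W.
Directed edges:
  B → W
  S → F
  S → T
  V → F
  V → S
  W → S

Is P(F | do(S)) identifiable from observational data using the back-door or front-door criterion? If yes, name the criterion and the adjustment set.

P(F|do(S)): backdoor, adjust for {V}.

desc(S)\{S}={F,T}; candidates ⊆ {B,V,W}.
size 0: {}; under {} S still reaches {B,F,V,W} ∋ F.
{V}: S⊥F given {V} in G with S→· removed — back-door holds.
P(F|do(S)) = Σ_{V} P(F|S,V)·P(V).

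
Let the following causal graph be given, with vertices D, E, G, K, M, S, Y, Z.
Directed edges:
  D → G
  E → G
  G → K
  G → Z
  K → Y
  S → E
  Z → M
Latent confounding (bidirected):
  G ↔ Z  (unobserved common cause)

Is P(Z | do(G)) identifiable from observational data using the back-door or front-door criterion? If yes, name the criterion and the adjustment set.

desc(G)\{G}={K,M,Y,Z}; candidates ⊆ {D,E,S}.
G↔Z: latent back-door arc(s) into G.
size 0: {}; under {} G still reaches {D,E,M,S,Z} ∋ Z.
size 1: {D}, {E}, {S}; under {D} G still reaches {E,M,S,Z} ∋ Z.
size 2: {D,E}, {D,S}, {E,S}; under {D,E} G still reaches {M,Z} ∋ Z.
G↔Z cannot be blocked by any observed set — no back-door set.
No mediator lies on a directed G→…→Z path.
Neither criterion identifies P(Z|do(G)) in this graph.

P(Z|do(G)): not identifiable (no BD/FD set).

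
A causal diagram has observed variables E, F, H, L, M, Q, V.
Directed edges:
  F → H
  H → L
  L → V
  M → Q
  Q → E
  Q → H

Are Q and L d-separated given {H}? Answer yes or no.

Yes — Q ⊥ L | {H}.

Bayes-Ball from Q | {H} reaches {E,F,M}.
L ∉ reach(Q|{H}) ⇒ Q ⊥ L | {H}.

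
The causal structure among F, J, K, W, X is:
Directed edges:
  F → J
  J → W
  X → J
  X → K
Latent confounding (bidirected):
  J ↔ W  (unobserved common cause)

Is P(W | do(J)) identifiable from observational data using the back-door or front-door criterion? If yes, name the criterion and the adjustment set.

desc(J)\{J}={W}; candidates ⊆ {F,K,X}.
J↔W: latent back-door arc(s) into J.
size 0: {}; under {} J still reaches {F,K,W,X} ∋ W.
size 1: {F}, {K}, {X}; under {F} J still reaches {K,W,X} ∋ W.
size 2: {F,K}, {F,X}, {K,X}; under {F,K} J still reaches {W,X} ∋ W.
J↔W cannot be blocked by any observed set — no back-door set.
No mediator lies on a directed J→…→W path.
Neither criterion identifies P(W|do(J)) in this graph.

P(W|do(J)): not identifiable (no BD/FD set).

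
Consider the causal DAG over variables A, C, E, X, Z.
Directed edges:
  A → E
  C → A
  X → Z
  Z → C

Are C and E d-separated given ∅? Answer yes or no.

Bayes-Ball from C | ∅ reaches {A,E,X,Z}.
E ∈ reach(C|∅) ⇒ C ⊥̸ E | ∅.

No — C and E are d-connected given ∅.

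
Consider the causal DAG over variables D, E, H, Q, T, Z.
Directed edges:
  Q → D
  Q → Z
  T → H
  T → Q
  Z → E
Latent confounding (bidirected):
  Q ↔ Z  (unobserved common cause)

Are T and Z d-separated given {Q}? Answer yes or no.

Bayes-Ball from T | {Q} reaches {E,H,Z}.
Z ∈ reach(T|{Q}) ⇒ T ⊥̸ Z | {Q}.

No — T and Z are d-connected given {Q}.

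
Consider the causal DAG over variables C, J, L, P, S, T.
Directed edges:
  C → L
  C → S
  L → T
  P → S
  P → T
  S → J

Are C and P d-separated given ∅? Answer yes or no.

Yes — C ⊥ P | ∅.

Bayes-Ball from C | ∅ reaches {J,L,S,T}.
P ∉ reach(C|∅) ⇒ C ⊥ P | ∅.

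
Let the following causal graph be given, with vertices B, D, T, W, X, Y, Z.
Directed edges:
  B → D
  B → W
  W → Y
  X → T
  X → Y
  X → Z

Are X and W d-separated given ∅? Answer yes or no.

Yes — X ⊥ W | ∅.

Bayes-Ball from X | ∅ reaches {T,Y,Z}.
W ∉ reach(X|∅) ⇒ X ⊥ W | ∅.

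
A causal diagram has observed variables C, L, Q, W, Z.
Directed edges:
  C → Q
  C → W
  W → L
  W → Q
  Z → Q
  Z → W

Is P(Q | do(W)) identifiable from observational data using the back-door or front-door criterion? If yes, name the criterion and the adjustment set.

P(Q|do(W)): backdoor, adjust for {C, Z}.

desc(W)\{W}={L,Q}; candidates ⊆ {C,Z}.
size 0: {}; under {} W still reaches {C,Q,Z} ∋ Q.
size 1: {C}, {Z}; under {C} W still reaches {Q,Z} ∋ Q.
{C,Z}: W⊥Q given {C,Z} in G with W→· removed — back-door holds.
P(Q|do(W)) = Σ_{C,Z} P(Q|W,C,Z)·P(C,Z).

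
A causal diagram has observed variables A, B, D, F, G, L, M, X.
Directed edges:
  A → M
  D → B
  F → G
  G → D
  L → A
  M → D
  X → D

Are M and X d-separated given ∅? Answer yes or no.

Yes — M ⊥ X | ∅.

Bayes-Ball from M | ∅ reaches {A,B,D,L}.
X ∉ reach(M|∅) ⇒ M ⊥ X | ∅.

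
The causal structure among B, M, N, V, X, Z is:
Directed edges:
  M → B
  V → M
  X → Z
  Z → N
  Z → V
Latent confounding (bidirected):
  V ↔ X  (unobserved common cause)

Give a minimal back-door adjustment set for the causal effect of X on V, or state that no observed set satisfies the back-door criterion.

X→V: no observed back-door set.

desc(X)\{X}={B,M,N,V,Z}; candidates ⊆ {—}.
X↔V: latent back-door arc(s) into X.
size 0: {}; under {} X still reaches {B,M,V} ∋ V.
X↔V cannot be blocked by any observed set — no back-door set.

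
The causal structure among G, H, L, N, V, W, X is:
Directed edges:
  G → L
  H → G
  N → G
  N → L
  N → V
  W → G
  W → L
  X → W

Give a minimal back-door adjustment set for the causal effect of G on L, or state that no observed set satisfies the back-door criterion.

desc(G)\{G}={L}; candidates ⊆ {H,N,V,W,X}.
size 0: {}; under {} G still reaches {H,L,N,V,W,X} ∋ L.
size 1: {H}, {N}, {V} …(+2); under {H} G still reaches {L,N,V,W,X} ∋ L.
{N,W}: G⊥L given {N,W} in G with G→· removed — back-door holds.

G→L: minimal back-door set {N, W}.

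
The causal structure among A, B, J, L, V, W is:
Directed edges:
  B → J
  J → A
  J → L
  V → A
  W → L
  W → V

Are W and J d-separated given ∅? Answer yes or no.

Bayes-Ball from W | ∅ reaches {A,L,V}.
J ∉ reach(W|∅) ⇒ W ⊥ J | ∅.

Yes — W ⊥ J | ∅.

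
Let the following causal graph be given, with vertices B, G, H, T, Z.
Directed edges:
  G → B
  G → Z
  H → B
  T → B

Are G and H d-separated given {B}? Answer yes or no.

Bayes-Ball from G | {B} reaches {H,T,Z}.
H ∈ reach(G|{B}) ⇒ G ⊥̸ H | {B}.

No — G and H are d-connected given {B}.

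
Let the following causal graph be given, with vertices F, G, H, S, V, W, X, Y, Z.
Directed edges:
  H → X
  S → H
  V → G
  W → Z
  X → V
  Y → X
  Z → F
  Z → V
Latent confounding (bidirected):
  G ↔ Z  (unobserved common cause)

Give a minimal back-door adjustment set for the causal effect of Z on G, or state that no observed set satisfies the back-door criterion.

desc(Z)\{Z}={F,G,V}; candidates ⊆ {H,S,W,X,Y}.
Z↔G: latent back-door arc(s) into Z.
size 0: {}; under {} Z still reaches {G,W} ∋ G.
size 1: {H}, {S}, {W} …(+2); under {H} Z still reaches {G,W} ∋ G.
size 2: {H,S}, {H,W}, {H,X} …(+7); under {H,S} Z still reaches {G,W} ∋ G.
Z↔G cannot be blocked by any observed set — no back-door set.

Z→G: no observed back-door set.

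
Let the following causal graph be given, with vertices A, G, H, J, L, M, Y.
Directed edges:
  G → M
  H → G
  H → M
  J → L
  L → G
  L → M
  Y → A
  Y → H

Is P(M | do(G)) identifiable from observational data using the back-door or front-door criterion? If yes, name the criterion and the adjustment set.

desc(G)\{G}={M}; candidates ⊆ {A,H,J,L,Y}.
size 0: {}; under {} G still reaches {A,H,J,L,M,Y} ∋ M.
size 1: {A}, {H}, {J} …(+2); under {A} G still reaches {H,J,L,M,Y} ∋ M.
{H,L}: G⊥M given {H,L} in G with G→· removed — back-door holds.
P(M|do(G)) = Σ_{H,L} P(M|G,H,L)·P(H,L).

P(M|do(G)): backdoor, adjust for {H, L}.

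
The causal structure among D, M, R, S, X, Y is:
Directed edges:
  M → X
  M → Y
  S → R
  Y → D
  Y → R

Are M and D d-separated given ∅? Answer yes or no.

Bayes-Ball from M | ∅ reaches {D,R,X,Y}.
D ∈ reach(M|∅) ⇒ M ⊥̸ D | ∅.

No — M and D are d-connected given ∅.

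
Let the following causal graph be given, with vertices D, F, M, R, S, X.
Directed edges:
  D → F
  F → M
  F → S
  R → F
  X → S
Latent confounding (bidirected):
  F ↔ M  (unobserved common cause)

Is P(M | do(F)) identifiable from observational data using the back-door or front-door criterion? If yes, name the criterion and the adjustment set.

P(M|do(F)): not identifiable (no BD/FD set).

desc(F)\{F}={M,S}; candidates ⊆ {D,R,X}.
F↔M: latent back-door arc(s) into F.
size 0: {}; under {} F still reaches {D,M,R} ∋ M.
size 1: {D}, {R}, {X}; under {D} F still reaches {M,R} ∋ M.
size 2: {D,R}, {D,X}, {R,X}; under {D,R} F still reaches {M} ∋ M.
F↔M cannot be blocked by any observed set — no back-door set.
No mediator lies on a directed F→…→M path.
Neither criterion identifies P(M|do(F)) in this graph.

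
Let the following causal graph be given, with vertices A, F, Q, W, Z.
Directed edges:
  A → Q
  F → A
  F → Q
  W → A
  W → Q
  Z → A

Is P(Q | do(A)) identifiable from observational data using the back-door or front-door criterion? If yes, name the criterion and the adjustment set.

P(Q|do(A)): backdoor, adjust for {F, W}.

desc(A)\{A}={Q}; candidates ⊆ {F,W,Z}.
size 0: {}; under {} A still reaches {F,Q,W,Z} ∋ Q.
size 1: {F}, {W}, {Z}; under {F} A still reaches {Q,W,Z} ∋ Q.
{F,W}: A⊥Q given {F,W} in G with A→· removed — back-door holds.
P(Q|do(A)) = Σ_{F,W} P(Q|A,F,W)·P(F,W).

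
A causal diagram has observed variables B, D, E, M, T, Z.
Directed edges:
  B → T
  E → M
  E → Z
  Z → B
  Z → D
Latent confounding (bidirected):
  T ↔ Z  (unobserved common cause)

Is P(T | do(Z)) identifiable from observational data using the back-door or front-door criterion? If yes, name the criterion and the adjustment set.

desc(Z)\{Z}={B,D,T}; candidates ⊆ {E,M}.
Z↔T: latent back-door arc(s) into Z.
size 0: {}; under {} Z still reaches {E,M,T} ∋ T.
size 1: {E}, {M}; under {E} Z still reaches {T} ∋ T.
size 2: {E,M}; under {E,M} Z still reaches {T} ∋ T.
Z↔T cannot be blocked by any observed set — no back-door set.
{B}: (i) intercepts every directed Z→T path; (ii) no back-door Z→{B}; (iii) {Z} blocks every back-door {B}→T. Front-door holds.
P(T|do(Z)) = Σ_{B} P(B|Z) Σ_{Z'} P(T|B,Z')P(Z').

P(T|do(Z)): frontdoor, adjust for {B}.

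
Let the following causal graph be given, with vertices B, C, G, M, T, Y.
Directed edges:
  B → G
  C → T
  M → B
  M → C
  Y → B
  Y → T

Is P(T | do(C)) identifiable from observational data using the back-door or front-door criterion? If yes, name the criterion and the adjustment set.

P(T|do(C)): backdoor, adjust for ∅.

desc(C)\{C}={T}; candidates ⊆ {B,G,M,Y}.
∅: C⊥T given ∅ in G with C→· removed — back-door holds.
P(T|do(C)) = P(T|C) — no adjustment needed.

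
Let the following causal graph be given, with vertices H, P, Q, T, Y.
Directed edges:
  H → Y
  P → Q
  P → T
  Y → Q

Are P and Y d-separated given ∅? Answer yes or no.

Bayes-Ball from P | ∅ reaches {Q,T}.
Y ∉ reach(P|∅) ⇒ P ⊥ Y | ∅.

Yes — P ⊥ Y | ∅.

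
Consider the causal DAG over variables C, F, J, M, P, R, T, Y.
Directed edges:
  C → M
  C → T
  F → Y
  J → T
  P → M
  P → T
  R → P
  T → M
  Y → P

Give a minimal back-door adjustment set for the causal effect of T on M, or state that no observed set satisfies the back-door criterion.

desc(T)\{T}={M}; candidates ⊆ {C,F,J,P,R,Y}.
size 0: {}; under {} T still reaches {C,F,J,M,P,R,Y} ∋ M.
size 1: {C}, {F}, {J} …(+3); under {C} T still reaches {F,J,M,P,R,Y} ∋ M.
{C,P}: T⊥M given {C,P} in G with T→· removed — back-door holds.

T→M: minimal back-door set {C, P}.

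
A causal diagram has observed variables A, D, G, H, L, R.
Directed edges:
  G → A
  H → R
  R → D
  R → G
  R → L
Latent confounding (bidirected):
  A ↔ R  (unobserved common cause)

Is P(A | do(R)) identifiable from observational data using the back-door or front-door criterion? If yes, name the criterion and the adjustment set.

P(A|do(R)): frontdoor, adjust for {G}.

desc(R)\{R}={A,D,G,L}; candidates ⊆ {H}.
R↔A: latent back-door arc(s) into R.
size 0: {}; under {} R still reaches {A,H} ∋ A.
size 1: {H}; under {H} R still reaches {A} ∋ A.
R↔A cannot be blocked by any observed set — no back-door set.
{G}: (i) intercepts every directed R→A path; (ii) no back-door R→{G}; (iii) {R} blocks every back-door {G}→A. Front-door holds.
P(A|do(R)) = Σ_{G} P(G|R) Σ_{R'} P(A|G,R')P(R').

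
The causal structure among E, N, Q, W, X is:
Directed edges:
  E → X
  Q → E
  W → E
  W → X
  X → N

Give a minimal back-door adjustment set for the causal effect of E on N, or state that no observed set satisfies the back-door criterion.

desc(E)\{E}={N,X}; candidates ⊆ {Q,W}.
size 0: {}; under {} E still reaches {N,Q,W,X} ∋ N.
{W}: E⊥N given {W} in G with E→· removed — back-door holds.

E→N: minimal back-door set {W}.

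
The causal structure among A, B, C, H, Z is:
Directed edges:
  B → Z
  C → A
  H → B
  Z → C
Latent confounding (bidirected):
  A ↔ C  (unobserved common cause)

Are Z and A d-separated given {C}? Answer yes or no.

Bayes-Ball from Z | {C} reaches {A,B,H}.
A ∈ reach(Z|{C}) ⇒ Z ⊥̸ A | {C}.

No — Z and A are d-connected given {C}.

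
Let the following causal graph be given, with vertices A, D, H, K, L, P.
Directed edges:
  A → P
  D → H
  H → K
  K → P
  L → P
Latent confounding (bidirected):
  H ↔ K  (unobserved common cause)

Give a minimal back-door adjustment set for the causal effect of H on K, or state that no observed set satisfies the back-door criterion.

desc(H)\{H}={K,P}; candidates ⊆ {A,D,L}.
H↔K: latent back-door arc(s) into H.
size 0: {}; under {} H still reaches {D,K,P} ∋ K.
size 1: {A}, {D}, {L}; under {A} H still reaches {D,K,P} ∋ K.
size 2: {A,D}, {A,L}, {D,L}; under {A,D} H still reaches {K,P} ∋ K.
H↔K cannot be blocked by any observed set — no back-door set.

H→K: no observed back-door set.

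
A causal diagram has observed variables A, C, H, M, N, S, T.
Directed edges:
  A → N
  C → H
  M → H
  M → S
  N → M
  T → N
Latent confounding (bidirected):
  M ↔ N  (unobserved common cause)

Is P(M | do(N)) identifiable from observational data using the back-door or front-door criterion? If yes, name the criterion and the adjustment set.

desc(N)\{N}={H,M,S}; candidates ⊆ {A,C,T}.
N↔M: latent back-door arc(s) into N.
size 0: {}; under {} N still reaches {A,H,M,S,T} ∋ M.
size 1: {A}, {C}, {T}; under {A} N still reaches {H,M,S,T} ∋ M.
size 2: {A,C}, {A,T}, {C,T}; under {A,C} N still reaches {H,M,S,T} ∋ M.
N↔M cannot be blocked by any observed set — no back-door set.
No mediator lies on a directed N→…→M path.
Neither criterion identifies P(M|do(N)) in this graph.

P(M|do(N)): not identifiable (no BD/FD set).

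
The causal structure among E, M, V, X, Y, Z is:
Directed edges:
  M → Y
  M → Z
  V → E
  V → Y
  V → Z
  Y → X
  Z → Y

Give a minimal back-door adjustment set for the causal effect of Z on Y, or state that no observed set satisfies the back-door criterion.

desc(Z)\{Z}={X,Y}; candidates ⊆ {E,M,V}.
size 0: {}; under {} Z still reaches {E,M,V,X,Y} ∋ Y.
size 1: {E}, {M}, {V}; under {E} Z still reaches {M,V,X,Y} ∋ Y.
{M,V}: Z⊥Y given {M,V} in G with Z→· removed — back-door holds.

Z→Y: minimal back-door set {M, V}.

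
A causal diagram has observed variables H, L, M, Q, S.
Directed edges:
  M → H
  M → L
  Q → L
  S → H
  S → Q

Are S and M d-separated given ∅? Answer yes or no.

Yes — S ⊥ M | ∅.

Bayes-Ball from S | ∅ reaches {H,L,Q}.
M ∉ reach(S|∅) ⇒ S ⊥ M | ∅.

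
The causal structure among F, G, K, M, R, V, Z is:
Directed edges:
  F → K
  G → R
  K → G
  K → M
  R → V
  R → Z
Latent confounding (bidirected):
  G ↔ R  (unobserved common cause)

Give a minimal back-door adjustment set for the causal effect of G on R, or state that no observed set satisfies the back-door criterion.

G→R: no observed back-door set.

desc(G)\{G}={R,V,Z}; candidates ⊆ {F,K,M}.
G↔R: latent back-door arc(s) into G.
size 0: {}; under {} G still reaches {F,K,M,R,V,Z} ∋ R.
size 1: {F}, {K}, {M}; under {F} G still reaches {K,M,R,V,Z} ∋ R.
size 2: {F,K}, {F,M}, {K,M}; under {F,K} G still reaches {R,V,Z} ∋ R.
G↔R cannot be blocked by any observed set — no back-door set.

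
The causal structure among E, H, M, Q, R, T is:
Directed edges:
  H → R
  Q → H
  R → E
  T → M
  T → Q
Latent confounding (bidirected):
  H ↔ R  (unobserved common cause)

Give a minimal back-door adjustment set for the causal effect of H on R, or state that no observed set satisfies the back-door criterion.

desc(H)\{H}={E,R}; candidates ⊆ {M,Q,T}.
H↔R: latent back-door arc(s) into H.
size 0: {}; under {} H still reaches {E,M,Q,R,T} ∋ R.
size 1: {M}, {Q}, {T}; under {M} H still reaches {E,Q,R,T} ∋ R.
size 2: {M,Q}, {M,T}, {Q,T}; under {M,Q} H still reaches {E,R} ∋ R.
H↔R cannot be blocked by any observed set — no back-door set.

H→R: no observed back-door set.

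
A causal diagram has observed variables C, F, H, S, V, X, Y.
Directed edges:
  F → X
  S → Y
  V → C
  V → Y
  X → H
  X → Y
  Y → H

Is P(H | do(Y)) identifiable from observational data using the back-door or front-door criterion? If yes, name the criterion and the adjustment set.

desc(Y)\{Y}={H}; candidates ⊆ {C,F,S,V,X}.
size 0: {}; under {} Y still reaches {C,F,H,S,V,X} ∋ H.
{X}: Y⊥H given {X} in G with Y→· removed — back-door holds.
P(H|do(Y)) = Σ_{X} P(H|Y,X)·P(X).

P(H|do(Y)): backdoor, adjust for {X}.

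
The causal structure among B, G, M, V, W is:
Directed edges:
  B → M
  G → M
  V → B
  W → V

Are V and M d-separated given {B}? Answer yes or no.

Yes — V ⊥ M | {B}.

Bayes-Ball from V | {B} reaches {W}.
M ∉ reach(V|{B}) ⇒ V ⊥ M | {B}.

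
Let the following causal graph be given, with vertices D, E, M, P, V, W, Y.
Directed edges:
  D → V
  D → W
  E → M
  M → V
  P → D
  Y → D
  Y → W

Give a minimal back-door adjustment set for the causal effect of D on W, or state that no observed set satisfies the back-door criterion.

desc(D)\{D}={V,W}; candidates ⊆ {E,M,P,Y}.
size 0: {}; under {} D still reaches {P,W,Y} ∋ W.
{Y}: D⊥W given {Y} in G with D→· removed — back-door holds.

D→W: minimal back-door set {Y}.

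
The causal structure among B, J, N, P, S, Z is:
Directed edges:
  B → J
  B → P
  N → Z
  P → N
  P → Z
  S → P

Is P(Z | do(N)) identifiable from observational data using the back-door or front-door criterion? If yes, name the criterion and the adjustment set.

P(Z|do(N)): backdoor, adjust for {P}.

desc(N)\{N}={Z}; candidates ⊆ {B,J,P,S}.
size 0: {}; under {} N still reaches {B,J,P,S,Z} ∋ Z.
{P}: N⊥Z given {P} in G with N→· removed — back-door holds.
P(Z|do(N)) = Σ_{P} P(Z|N,P)·P(P).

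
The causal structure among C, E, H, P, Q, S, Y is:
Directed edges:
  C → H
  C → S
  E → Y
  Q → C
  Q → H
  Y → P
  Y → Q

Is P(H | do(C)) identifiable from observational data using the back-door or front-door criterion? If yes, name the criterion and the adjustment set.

desc(C)\{C}={H,S}; candidates ⊆ {E,P,Q,Y}.
size 0: {}; under {} C still reaches {E,H,P,Q,Y} ∋ H.
{Q}: C⊥H given {Q} in G with C→· removed — back-door holds.
P(H|do(C)) = Σ_{Q} P(H|C,Q)·P(Q).

P(H|do(C)): backdoor, adjust for {Q}.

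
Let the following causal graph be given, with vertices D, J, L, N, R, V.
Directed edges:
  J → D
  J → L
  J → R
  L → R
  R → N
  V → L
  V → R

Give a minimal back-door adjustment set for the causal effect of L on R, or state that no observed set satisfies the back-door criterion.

desc(L)\{L}={N,R}; candidates ⊆ {D,J,V}.
size 0: {}; under {} L still reaches {D,J,N,R,V} ∋ R.
size 1: {D}, {J}, {V}; under {D} L still reaches {J,N,R,V} ∋ R.
{J,V}: L⊥R given {J,V} in G with L→· removed — back-door holds.

L→R: minimal back-door set {J, V}.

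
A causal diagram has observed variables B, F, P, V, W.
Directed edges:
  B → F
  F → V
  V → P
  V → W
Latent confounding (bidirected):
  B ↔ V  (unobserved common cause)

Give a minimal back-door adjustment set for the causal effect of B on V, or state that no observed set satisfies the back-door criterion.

B→V: no observed back-door set.

desc(B)\{B}={F,P,V,W}; candidates ⊆ {—}.
B↔V: latent back-door arc(s) into B.
size 0: {}; under {} B still reaches {P,V,W} ∋ V.
B↔V cannot be blocked by any observed set — no back-door set.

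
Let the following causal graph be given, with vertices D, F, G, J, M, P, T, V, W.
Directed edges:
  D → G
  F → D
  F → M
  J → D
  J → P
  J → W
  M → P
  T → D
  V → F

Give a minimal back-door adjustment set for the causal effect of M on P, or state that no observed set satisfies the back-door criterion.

M→P: minimal back-door set ∅.

desc(M)\{M}={P}; candidates ⊆ {D,F,G,J,T,V,W}.
∅: M⊥P given ∅ in G with M→· removed — back-door holds.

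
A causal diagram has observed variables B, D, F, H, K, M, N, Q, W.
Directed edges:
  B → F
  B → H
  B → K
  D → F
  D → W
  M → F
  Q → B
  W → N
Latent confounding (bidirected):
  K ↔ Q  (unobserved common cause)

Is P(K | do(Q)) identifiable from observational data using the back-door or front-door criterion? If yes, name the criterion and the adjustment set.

desc(Q)\{Q}={B,F,H,K}; candidates ⊆ {D,M,N,W}.
Q↔K: latent back-door arc(s) into Q.
size 0: {}; under {} Q still reaches {K} ∋ K.
size 1: {D}, {M}, {N} …(+1); under {D} Q still reaches {K} ∋ K.
size 2: {D,M}, {D,N}, {D,W} …(+3); under {D,M} Q still reaches {K} ∋ K.
Q↔K cannot be blocked by any observed set — no back-door set.
{B}: (i) intercepts every directed Q→K path; (ii) no back-door Q→{B}; (iii) {Q} blocks every back-door {B}→K. Front-door holds.
P(K|do(Q)) = Σ_{B} P(B|Q) Σ_{Q'} P(K|B,Q')P(Q').

P(K|do(Q)): frontdoor, adjust for {B}.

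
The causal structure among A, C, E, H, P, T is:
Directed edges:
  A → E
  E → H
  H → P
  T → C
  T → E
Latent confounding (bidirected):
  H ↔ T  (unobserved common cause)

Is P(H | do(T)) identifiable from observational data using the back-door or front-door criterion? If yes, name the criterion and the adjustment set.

desc(T)\{T}={C,E,H,P}; candidates ⊆ {A}.
T↔H: latent back-door arc(s) into T.
size 0: {}; under {} T still reaches {H,P} ∋ H.
size 1: {A}; under {A} T still reaches {H,P} ∋ H.
T↔H cannot be blocked by any observed set — no back-door set.
{E}: (i) intercepts every directed T→H path; (ii) no back-door T→{E}; (iii) {T} blocks every back-door {E}→H. Front-door holds.
P(H|do(T)) = Σ_{E} P(E|T) Σ_{T'} P(H|E,T')P(T').

P(H|do(T)): frontdoor, adjust for {E}.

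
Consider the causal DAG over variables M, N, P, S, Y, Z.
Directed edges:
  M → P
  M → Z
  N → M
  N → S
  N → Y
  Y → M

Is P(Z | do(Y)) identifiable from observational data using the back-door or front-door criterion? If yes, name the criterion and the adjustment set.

desc(Y)\{Y}={M,P,Z}; candidates ⊆ {N,S}.
size 0: {}; under {} Y still reaches {M,N,P,S,Z} ∋ Z.
{N}: Y⊥Z given {N} in G with Y→· removed — back-door holds.
P(Z|do(Y)) = Σ_{N} P(Z|Y,N)·P(N).

P(Z|do(Y)): backdoor, adjust for {N}.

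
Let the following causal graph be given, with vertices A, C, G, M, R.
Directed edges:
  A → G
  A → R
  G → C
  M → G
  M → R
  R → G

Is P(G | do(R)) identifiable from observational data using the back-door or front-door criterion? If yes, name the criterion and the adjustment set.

P(G|do(R)): backdoor, adjust for {A, M}.

desc(R)\{R}={C,G}; candidates ⊆ {A,M}.
size 0: {}; under {} R still reaches {A,C,G,M} ∋ G.
size 1: {A}, {M}; under {A} R still reaches {C,G,M} ∋ G.
{A,M}: R⊥G given {A,M} in G with R→· removed — back-door holds.
P(G|do(R)) = Σ_{A,M} P(G|R,A,M)·P(A,M).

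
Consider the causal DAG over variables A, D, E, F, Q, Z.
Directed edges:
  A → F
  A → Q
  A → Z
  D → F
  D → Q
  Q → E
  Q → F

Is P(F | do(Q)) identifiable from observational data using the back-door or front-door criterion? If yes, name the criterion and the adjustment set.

desc(Q)\{Q}={E,F}; candidates ⊆ {A,D,Z}.
size 0: {}; under {} Q still reaches {A,D,F,Z} ∋ F.
size 1: {A}, {D}, {Z}; under {A} Q still reaches {D,F} ∋ F.
{A,D}: Q⊥F given {A,D} in G with Q→· removed — back-door holds.
P(F|do(Q)) = Σ_{A,D} P(F|Q,A,D)·P(A,D).

P(F|do(Q)): backdoor, adjust for {A, D}.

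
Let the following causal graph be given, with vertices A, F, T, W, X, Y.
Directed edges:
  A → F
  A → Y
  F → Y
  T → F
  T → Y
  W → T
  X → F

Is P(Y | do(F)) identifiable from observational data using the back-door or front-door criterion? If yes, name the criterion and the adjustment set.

P(Y|do(F)): backdoor, adjust for {A, T}.

desc(F)\{F}={Y}; candidates ⊆ {A,T,W,X}.
size 0: {}; under {} F still reaches {A,T,W,X,Y} ∋ Y.
size 1: {A}, {T}, {W} …(+1); under {A} F still reaches {T,W,X,Y} ∋ Y.
{A,T}: F⊥Y given {A,T} in G with F→· removed — back-door holds.
P(Y|do(F)) = Σ_{A,T} P(Y|F,A,T)·P(A,T).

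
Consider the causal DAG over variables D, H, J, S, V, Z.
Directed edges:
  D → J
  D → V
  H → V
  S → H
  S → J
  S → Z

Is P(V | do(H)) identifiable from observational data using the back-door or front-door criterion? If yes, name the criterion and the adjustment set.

P(V|do(H)): backdoor, adjust for ∅.

desc(H)\{H}={V}; candidates ⊆ {D,J,S,Z}.
∅: H⊥V given ∅ in G with H→· removed — back-door holds.
P(V|do(H)) = P(V|H) — no adjustment needed.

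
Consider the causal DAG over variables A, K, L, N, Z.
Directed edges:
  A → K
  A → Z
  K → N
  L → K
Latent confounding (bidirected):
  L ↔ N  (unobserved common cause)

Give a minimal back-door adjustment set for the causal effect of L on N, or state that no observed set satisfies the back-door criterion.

L→N: no observed back-door set.

desc(L)\{L}={K,N}; candidates ⊆ {A,Z}.
L↔N: latent back-door arc(s) into L.
size 0: {}; under {} L still reaches {N} ∋ N.
size 1: {A}, {Z}; under {A} L still reaches {N} ∋ N.
size 2: {A,Z}; under {A,Z} L still reaches {N} ∋ N.
L↔N cannot be blocked by any observed set — no back-door set.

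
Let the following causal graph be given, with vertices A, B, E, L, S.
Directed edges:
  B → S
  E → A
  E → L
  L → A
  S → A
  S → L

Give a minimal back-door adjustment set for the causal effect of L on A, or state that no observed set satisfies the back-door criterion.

L→A: minimal back-door set {E, S}.

desc(L)\{L}={A}; candidates ⊆ {B,E,S}.
size 0: {}; under {} L still reaches {A,B,E,S} ∋ A.
size 1: {B}, {E}, {S}; under {B} L still reaches {A,E,S} ∋ A.
{E,S}: L⊥A given {E,S} in G with L→· removed — back-door holds.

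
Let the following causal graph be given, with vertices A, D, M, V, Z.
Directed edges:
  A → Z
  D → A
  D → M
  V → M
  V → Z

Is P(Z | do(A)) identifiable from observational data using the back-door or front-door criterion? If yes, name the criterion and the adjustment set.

desc(A)\{A}={Z}; candidates ⊆ {D,M,V}.
∅: A⊥Z given ∅ in G with A→· removed — back-door holds.
P(Z|do(A)) = P(Z|A) — no adjustment needed.

P(Z|do(A)): backdoor, adjust for ∅.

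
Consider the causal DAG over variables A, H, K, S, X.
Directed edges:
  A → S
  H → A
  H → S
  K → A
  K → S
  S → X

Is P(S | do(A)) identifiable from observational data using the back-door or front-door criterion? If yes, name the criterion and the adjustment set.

desc(A)\{A}={S,X}; candidates ⊆ {H,K}.
size 0: {}; under {} A still reaches {H,K,S,X} ∋ S.
size 1: {H}, {K}; under {H} A still reaches {K,S,X} ∋ S.
{H,K}: A⊥S given {H,K} in G with A→· removed — back-door holds.
P(S|do(A)) = Σ_{H,K} P(S|A,H,K)·P(H,K).

P(S|do(A)): backdoor, adjust for {H, K}.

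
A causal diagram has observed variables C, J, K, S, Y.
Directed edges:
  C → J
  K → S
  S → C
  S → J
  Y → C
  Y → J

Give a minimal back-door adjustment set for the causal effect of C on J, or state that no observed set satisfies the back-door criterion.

desc(C)\{C}={J}; candidates ⊆ {K,S,Y}.
size 0: {}; under {} C still reaches {J,K,S,Y} ∋ J.
size 1: {K}, {S}, {Y}; under {K} C still reaches {J,S,Y} ∋ J.
{S,Y}: C⊥J given {S,Y} in G with C→· removed — back-door holds.

C→J: minimal back-door set {S, Y}.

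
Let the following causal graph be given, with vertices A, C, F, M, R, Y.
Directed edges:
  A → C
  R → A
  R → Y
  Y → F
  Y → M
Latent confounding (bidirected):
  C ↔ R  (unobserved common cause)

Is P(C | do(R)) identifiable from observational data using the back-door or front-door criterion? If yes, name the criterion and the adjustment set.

desc(R)\{R}={A,C,F,M,Y}; candidates ⊆ {—}.
R↔C: latent back-door arc(s) into R.
size 0: {}; under {} R still reaches {C} ∋ C.
R↔C cannot be blocked by any observed set — no back-door set.
{A}: (i) intercepts every directed R→C path; (ii) no back-door R→{A}; (iii) {R} blocks every back-door {A}→C. Front-door holds.
P(C|do(R)) = Σ_{A} P(A|R) Σ_{R'} P(C|A,R')P(R').

P(C|do(R)): frontdoor, adjust for {A}.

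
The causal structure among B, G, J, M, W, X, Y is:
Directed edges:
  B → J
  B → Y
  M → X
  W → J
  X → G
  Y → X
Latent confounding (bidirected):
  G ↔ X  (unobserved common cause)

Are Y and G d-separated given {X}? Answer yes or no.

No — Y and G are d-connected given {X}.

Bayes-Ball from Y | {X} reaches {B,G,J,M}.
G ∈ reach(Y|{X}) ⇒ Y ⊥̸ G | {X}.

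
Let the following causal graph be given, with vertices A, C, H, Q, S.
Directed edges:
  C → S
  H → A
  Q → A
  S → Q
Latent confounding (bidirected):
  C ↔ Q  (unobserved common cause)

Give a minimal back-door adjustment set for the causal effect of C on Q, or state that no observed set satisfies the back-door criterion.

desc(C)\{C}={A,Q,S}; candidates ⊆ {H}.
C↔Q: latent back-door arc(s) into C.
size 0: {}; under {} C still reaches {A,Q} ∋ Q.
size 1: {H}; under {H} C still reaches {A,Q} ∋ Q.
C↔Q cannot be blocked by any observed set — no back-door set.

C→Q: no observed back-door set.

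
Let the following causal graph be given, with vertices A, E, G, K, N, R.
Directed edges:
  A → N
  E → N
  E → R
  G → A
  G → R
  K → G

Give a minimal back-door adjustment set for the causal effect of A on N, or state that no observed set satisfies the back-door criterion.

desc(A)\{A}={N}; candidates ⊆ {E,G,K,R}.
∅: A⊥N given ∅ in G with A→· removed — back-door holds.

A→N: minimal back-door set ∅.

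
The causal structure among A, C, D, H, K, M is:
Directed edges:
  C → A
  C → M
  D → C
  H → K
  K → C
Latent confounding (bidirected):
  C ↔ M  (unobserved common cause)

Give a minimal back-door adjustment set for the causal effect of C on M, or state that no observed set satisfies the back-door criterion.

C→M: no observed back-door set.

desc(C)\{C}={A,M}; candidates ⊆ {D,H,K}.
C↔M: latent back-door arc(s) into C.
size 0: {}; under {} C still reaches {D,H,K,M} ∋ M.
size 1: {D}, {H}, {K}; under {D} C still reaches {H,K,M} ∋ M.
size 2: {D,H}, {D,K}, {H,K}; under {D,H} C still reaches {K,M} ∋ M.
C↔M cannot be blocked by any observed set — no back-door set.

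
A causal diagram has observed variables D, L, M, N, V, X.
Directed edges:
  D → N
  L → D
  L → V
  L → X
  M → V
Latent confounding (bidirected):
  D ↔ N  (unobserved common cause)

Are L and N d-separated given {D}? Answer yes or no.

No — L and N are d-connected given {D}.

Bayes-Ball from L | {D} reaches {N,V,X}.
N ∈ reach(L|{D}) ⇒ L ⊥̸ N | {D}.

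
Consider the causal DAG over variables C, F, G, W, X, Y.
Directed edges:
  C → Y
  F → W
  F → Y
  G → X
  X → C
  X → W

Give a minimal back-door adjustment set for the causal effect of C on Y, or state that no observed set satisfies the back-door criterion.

desc(C)\{C}={Y}; candidates ⊆ {F,G,W,X}.
∅: C⊥Y given ∅ in G with C→· removed — back-door holds.

C→Y: minimal back-door set ∅.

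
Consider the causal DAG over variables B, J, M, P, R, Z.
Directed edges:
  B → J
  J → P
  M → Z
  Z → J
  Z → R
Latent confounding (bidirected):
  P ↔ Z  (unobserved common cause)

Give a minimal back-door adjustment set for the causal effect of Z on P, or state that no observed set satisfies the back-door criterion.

Z→P: no observed back-door set.

desc(Z)\{Z}={J,P,R}; candidates ⊆ {B,M}.
Z↔P: latent back-door arc(s) into Z.
size 0: {}; under {} Z still reaches {M,P} ∋ P.
size 1: {B}, {M}; under {B} Z still reaches {M,P} ∋ P.
size 2: {B,M}; under {B,M} Z still reaches {P} ∋ P.
Z↔P cannot be blocked by any observed set — no back-door set.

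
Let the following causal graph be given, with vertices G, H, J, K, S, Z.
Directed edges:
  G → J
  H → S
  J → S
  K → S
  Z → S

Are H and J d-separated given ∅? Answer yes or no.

Bayes-Ball from H | ∅ reaches {S}.
J ∉ reach(H|∅) ⇒ H ⊥ J | ∅.

Yes — H ⊥ J | ∅.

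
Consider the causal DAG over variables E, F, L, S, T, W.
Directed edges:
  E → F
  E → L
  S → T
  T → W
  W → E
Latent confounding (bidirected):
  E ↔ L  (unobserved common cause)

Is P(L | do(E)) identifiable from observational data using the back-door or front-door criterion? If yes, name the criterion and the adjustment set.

desc(E)\{E}={F,L}; candidates ⊆ {S,T,W}.
E↔L: latent back-door arc(s) into E.
size 0: {}; under {} E still reaches {L,S,T,W} ∋ L.
size 1: {S}, {T}, {W}; under {S} E still reaches {L,T,W} ∋ L.
size 2: {S,T}, {S,W}, {T,W}; under {S,T} E still reaches {L,W} ∋ L.
E↔L cannot be blocked by any observed set — no back-door set.
No mediator lies on a directed E→…→L path.
Neither criterion identifies P(L|do(E)) in this graph.

P(L|do(E)): not identifiable (no BD/FD set).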